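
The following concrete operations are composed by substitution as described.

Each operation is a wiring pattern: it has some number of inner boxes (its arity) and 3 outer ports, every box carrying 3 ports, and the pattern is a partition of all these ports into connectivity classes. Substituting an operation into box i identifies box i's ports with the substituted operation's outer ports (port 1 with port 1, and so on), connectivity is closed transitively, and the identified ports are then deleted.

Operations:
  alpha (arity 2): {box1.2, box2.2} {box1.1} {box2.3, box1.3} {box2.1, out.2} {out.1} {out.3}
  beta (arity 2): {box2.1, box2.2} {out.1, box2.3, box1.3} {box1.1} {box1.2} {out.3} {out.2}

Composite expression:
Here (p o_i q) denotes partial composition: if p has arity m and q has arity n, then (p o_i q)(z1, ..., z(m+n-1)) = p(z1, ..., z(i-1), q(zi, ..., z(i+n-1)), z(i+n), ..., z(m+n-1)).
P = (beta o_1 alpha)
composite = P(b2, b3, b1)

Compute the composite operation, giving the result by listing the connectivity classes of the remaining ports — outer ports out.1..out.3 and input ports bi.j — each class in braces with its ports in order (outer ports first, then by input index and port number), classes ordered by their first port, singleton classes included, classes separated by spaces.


{out.1, b1.3} {out.2} {out.3} {b1.1, b1.2} {b2.1} {b2.2, b3.2} {b2.3, b3.3} {b3.1}


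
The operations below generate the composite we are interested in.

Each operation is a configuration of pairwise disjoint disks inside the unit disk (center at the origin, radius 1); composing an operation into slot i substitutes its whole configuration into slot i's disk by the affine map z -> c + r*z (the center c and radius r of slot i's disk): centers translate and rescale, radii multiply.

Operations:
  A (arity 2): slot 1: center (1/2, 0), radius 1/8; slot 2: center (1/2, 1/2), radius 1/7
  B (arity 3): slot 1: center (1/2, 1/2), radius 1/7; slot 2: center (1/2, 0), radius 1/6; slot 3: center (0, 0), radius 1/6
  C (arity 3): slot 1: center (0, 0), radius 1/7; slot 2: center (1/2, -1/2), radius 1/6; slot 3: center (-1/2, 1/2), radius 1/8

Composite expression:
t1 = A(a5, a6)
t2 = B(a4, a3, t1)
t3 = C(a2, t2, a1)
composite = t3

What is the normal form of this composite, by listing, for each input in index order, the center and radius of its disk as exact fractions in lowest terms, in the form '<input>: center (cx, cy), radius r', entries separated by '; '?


a1: center (-1/2, 1/2), radius 1/8; a2: center (0, 0), radius 1/7; a3: center (7/12, -1/2), radius 1/36; a4: center (7/12, -5/12), radius 1/42; a5: center (37/72, -1/2), radius 1/288; a6: center (37/72, -35/72), radius 1/252

Affine substitution under C: radii multiply and a-centers shift.
input a2: applying the 1 nested substitution gives center (0, 0), radius 1/7
input a4: applying the 2 nested substitutions gives center (7/12, -5/12), radius 1/42
input a3: applying the 2 nested substitutions gives center (7/12, -1/2), radius 1/36
input a5: applying the 3 nested substitutions gives center (37/72, -1/2), radius 1/288
input a6: applying the 3 nested substitutions gives center (37/72, -35/72), radius 1/252
input a1: applying the 1 nested substitution gives center (-1/2, 1/2), radius 1/8


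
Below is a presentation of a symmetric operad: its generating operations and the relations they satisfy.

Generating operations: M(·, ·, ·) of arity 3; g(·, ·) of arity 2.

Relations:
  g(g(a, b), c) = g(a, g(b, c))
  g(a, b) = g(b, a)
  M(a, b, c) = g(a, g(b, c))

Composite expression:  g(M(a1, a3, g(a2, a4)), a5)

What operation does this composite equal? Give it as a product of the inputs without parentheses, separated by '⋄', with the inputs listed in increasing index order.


Any arrangement under g is one operation, so sort the a-inputs.
g(a2, a4) unparenthesizes to a2 ⋄ a4
M(a1, a3, g(a2, a4)) unparenthesizes to a1 ⋄ a3 ⋄ a2 ⋄ a4
g(M(a1, a3, g(a2, a4)), a5) unparenthesizes to a1 ⋄ a3 ⋄ a2 ⋄ a4 ⋄ a5
commutativity sorts the factors: a1 ⋄ a2 ⋄ a3 ⋄ a4 ⋄ a5

a1 ⋄ a2 ⋄ a3 ⋄ a4 ⋄ a5


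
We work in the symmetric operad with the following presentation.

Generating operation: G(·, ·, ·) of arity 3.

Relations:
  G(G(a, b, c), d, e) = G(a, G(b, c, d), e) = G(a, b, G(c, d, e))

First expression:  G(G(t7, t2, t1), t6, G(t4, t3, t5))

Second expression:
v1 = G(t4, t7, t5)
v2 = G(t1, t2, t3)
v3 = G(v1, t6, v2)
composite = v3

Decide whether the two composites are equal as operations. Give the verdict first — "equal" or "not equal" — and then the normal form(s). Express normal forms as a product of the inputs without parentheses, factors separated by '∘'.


not equal; the first gives t7 ∘ t2 ∘ t1 ∘ t6 ∘ t4 ∘ t3 ∘ t5 and the second t4 ∘ t7 ∘ t5 ∘ t6 ∘ t1 ∘ t2 ∘ t3


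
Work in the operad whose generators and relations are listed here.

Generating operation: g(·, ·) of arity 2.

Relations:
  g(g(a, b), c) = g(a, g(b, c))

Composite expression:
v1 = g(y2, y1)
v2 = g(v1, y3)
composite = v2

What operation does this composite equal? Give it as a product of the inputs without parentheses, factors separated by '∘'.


y2 ∘ y1 ∘ y3


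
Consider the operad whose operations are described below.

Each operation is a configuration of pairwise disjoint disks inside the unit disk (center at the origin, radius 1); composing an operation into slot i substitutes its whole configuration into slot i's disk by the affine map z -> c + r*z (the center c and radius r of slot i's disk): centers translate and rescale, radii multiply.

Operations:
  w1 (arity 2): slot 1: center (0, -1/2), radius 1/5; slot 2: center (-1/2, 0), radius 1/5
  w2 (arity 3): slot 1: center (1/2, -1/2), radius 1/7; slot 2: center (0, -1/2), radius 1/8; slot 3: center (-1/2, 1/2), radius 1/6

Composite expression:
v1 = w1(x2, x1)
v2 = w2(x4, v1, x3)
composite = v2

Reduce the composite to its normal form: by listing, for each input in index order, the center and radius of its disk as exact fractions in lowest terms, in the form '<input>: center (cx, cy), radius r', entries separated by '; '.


x1: center (-1/16, -1/2), radius 1/40; x2: center (0, -9/16), radius 1/40; x3: center (-1/2, 1/2), radius 1/6; x4: center (1/2, -1/2), radius 1/7


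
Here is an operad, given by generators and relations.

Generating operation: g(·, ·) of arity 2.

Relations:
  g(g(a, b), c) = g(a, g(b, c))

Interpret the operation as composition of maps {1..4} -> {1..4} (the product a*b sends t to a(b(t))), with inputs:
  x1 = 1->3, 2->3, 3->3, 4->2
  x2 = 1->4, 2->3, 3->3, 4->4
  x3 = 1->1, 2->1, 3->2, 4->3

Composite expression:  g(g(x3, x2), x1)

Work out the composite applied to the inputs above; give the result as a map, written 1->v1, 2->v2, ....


1->2, 2->2, 3->2, 4->2


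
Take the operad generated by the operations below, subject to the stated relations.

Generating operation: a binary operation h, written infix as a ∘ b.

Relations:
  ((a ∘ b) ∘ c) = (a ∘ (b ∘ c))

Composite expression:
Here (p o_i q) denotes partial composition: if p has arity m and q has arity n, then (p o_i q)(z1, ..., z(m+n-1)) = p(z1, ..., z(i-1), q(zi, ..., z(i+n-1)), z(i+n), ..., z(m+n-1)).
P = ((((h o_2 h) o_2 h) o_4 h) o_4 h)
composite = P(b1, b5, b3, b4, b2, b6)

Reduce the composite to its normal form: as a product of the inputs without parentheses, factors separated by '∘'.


b1 ∘ b5 ∘ b3 ∘ b4 ∘ b2 ∘ b6

Associativity of h dissolves the nesting; only the b-input order survives.
(b5 ∘ b3) linearizes to b5 ∘ b3
(b4 ∘ b2) linearizes to b4 ∘ b2
((b4 ∘ b2) ∘ b6) linearizes to b4 ∘ b2 ∘ b6
((b5 ∘ b3) ∘ ((b4 ∘ b2) ∘ b6)) linearizes to b5 ∘ b3 ∘ b4 ∘ b2 ∘ b6
(b1 ∘ ((b5 ∘ b3) ∘ ((b4 ∘ b2) ∘ b6))) linearizes to b1 ∘ b5 ∘ b3 ∘ b4 ∘ b2 ∘ b6


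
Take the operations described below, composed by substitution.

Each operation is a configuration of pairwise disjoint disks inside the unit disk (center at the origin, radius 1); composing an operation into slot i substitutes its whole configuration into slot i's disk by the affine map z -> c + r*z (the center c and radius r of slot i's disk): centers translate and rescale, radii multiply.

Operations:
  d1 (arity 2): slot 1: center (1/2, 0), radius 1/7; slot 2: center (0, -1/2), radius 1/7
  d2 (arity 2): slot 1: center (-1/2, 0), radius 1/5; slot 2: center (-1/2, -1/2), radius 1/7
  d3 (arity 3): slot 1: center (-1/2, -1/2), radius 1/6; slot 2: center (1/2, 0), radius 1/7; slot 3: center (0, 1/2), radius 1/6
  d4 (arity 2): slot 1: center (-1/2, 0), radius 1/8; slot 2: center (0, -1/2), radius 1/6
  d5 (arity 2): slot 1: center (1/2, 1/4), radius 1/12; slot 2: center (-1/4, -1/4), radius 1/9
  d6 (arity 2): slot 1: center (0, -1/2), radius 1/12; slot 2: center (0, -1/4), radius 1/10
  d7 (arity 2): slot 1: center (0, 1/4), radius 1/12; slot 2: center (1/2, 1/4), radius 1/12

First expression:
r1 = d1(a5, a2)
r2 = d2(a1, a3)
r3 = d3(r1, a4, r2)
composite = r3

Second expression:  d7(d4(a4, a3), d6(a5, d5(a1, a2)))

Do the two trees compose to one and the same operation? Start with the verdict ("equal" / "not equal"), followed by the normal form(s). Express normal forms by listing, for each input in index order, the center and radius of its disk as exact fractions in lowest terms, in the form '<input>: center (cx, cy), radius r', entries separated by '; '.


not equal: they reduce to a1: center (-1/12, 1/2), radius 1/30; a2: center (-1/2, -7/12), radius 1/42; a3: center (-1/12, 5/12), radius 1/42; a4: center (1/2, 0), radius 1/7; a5: center (-5/12, -1/2), radius 1/42 and a1: center (121/240, 37/160), radius 1/1440; a2: center (239/480, 109/480), radius 1/1080; a3: center (0, 5/24), radius 1/72; a4: center (-1/24, 1/4), radius 1/96; a5: center (1/2, 5/24), radius 1/144

Reducing the first expression gives a1: center (-1/12, 1/2), radius 1/30; a2: center (-1/2, -7/12), radius 1/42; a3: center (-1/12, 5/12), radius 1/42; a4: center (1/2, 0), radius 1/7; a5: center (-5/12, -1/2), radius 1/42
Reducing the second expression gives a1: center (121/240, 37/160), radius 1/1440; a2: center (239/480, 109/480), radius 1/1080; a3: center (0, 5/24), radius 1/72; a4: center (-1/24, 1/4), radius 1/96; a5: center (1/2, 5/24), radius 1/144
The normal forms differ: not equal.


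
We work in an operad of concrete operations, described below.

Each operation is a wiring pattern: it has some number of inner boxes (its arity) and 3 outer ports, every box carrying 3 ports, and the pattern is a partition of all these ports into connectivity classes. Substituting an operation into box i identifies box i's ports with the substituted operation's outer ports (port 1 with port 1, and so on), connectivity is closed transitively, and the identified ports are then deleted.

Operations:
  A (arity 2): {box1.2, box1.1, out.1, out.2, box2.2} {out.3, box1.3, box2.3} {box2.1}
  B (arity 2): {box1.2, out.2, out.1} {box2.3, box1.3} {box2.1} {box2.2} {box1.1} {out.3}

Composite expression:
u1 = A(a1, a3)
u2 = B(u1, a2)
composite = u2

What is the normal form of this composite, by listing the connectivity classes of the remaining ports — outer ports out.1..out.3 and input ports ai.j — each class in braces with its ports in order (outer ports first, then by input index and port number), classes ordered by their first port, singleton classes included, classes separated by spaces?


{out.1, out.2, a1.1, a1.2, a3.2} {out.3} {a1.3, a2.3, a3.3} {a2.1} {a2.2} {a3.1}

Two ports join when wires chain via B-identified ports.
composing A on (a1, a3), with out.j its own outer ports: {out.1, out.2, a1.1, a1.2, a3.2} {out.3, a1.3, a3.3} {a3.1}
composing B on (a1, a3, a2), with out.j its own outer ports: {out.1, out.2, a1.1, a1.2, a3.2} {out.3} {a1.3, a2.3, a3.3} {a2.1} {a2.2} {a3.1}


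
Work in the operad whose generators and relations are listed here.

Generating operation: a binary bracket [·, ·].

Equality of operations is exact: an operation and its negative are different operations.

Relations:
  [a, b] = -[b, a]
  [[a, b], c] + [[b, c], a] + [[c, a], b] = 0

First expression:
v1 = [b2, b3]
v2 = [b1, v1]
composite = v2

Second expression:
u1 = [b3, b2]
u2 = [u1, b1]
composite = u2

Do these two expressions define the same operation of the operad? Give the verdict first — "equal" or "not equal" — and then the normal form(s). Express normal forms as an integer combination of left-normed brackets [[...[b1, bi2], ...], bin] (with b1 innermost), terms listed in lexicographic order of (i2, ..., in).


equal; both compose to [[b1, b2], b3] - [[b1, b3], b2]

In normal form, the first expression is [[b1, b2], b3] - [[b1, b3], b2]
In normal form, the second expression is [[b1, b2], b3] - [[b1, b3], b2]
The forms coincide; equal.


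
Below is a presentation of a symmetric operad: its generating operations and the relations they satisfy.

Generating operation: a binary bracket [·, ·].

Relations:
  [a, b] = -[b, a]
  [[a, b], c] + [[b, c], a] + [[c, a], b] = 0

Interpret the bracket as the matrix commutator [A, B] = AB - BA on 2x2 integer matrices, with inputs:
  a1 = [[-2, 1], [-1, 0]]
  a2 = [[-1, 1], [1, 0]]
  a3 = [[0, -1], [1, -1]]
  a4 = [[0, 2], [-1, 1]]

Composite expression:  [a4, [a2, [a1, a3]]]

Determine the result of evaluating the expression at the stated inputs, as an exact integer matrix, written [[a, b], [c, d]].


[[1, 1], [1, -1]]

[a1, a3] = [[0, 1], [1, 0]]
[a2, [a1, a3]] = [[0, -1], [1, 0]]
[a4, [a2, [a1, a3]]] = [[1, 1], [1, -1]]


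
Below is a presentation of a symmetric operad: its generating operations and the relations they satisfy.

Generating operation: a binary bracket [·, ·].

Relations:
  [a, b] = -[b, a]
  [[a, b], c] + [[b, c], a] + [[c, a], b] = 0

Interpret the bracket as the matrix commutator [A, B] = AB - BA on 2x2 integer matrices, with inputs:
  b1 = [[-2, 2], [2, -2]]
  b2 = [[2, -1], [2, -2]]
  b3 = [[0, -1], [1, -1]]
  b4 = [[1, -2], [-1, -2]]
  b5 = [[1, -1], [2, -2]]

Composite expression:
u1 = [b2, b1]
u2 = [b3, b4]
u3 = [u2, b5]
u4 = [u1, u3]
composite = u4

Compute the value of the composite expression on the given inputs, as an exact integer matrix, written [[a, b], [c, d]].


[[-72, 12], [-96, 72]]


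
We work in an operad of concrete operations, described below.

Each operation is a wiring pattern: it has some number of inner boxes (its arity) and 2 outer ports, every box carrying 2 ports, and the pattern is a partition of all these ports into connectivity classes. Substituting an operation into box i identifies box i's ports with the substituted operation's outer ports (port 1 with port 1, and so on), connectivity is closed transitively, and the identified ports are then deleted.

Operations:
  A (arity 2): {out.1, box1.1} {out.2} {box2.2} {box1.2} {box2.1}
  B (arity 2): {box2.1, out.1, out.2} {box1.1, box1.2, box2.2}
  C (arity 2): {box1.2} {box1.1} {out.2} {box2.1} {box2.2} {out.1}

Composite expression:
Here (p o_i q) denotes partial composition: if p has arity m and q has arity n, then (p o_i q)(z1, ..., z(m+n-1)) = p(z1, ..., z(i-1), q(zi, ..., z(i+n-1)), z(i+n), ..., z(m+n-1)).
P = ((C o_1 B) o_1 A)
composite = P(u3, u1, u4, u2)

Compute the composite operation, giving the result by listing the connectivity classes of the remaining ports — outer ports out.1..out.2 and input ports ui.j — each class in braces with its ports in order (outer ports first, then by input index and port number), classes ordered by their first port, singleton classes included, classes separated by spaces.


{out.1} {out.2} {u1.1} {u1.2} {u2.1} {u2.2} {u3.1, u4.2} {u3.2} {u4.1}

After gluing at C, chains via deleted ports link the u-ports.
the subtree at A composes to {out.1, u3.1} {out.2} {u1.1} {u1.2} {u3.2} on (u3, u1); out.j = own outer ports
the subtree at B composes to {out.1, out.2, u4.1} {u1.1} {u1.2} {u3.1, u4.2} {u3.2} on (u3, u1, u4); out.j = own outer ports
the subtree at C composes to {out.1} {out.2} {u1.1} {u1.2} {u2.1} {u2.2} {u3.1, u4.2} {u3.2} {u4.1} on (u3, u1, u4, u2); out.j = own outer ports


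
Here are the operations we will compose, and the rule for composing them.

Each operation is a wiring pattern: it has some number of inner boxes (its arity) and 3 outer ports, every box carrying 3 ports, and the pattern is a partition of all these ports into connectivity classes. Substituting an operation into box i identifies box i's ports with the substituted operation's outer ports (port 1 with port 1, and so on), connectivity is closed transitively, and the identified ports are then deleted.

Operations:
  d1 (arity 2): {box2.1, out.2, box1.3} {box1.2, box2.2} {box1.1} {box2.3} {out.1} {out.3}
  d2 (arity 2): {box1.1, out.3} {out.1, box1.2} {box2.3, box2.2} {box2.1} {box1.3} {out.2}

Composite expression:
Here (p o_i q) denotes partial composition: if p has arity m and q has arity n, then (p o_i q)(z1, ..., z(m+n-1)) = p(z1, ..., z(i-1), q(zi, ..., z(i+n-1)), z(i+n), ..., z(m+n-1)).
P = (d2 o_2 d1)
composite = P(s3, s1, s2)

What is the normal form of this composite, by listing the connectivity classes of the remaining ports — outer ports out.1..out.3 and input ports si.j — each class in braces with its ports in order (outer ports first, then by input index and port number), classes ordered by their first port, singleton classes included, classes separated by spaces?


{out.1, s3.2} {out.2} {out.3, s3.1} {s1.1} {s1.2, s2.2} {s1.3, s2.1} {s2.3} {s3.3}


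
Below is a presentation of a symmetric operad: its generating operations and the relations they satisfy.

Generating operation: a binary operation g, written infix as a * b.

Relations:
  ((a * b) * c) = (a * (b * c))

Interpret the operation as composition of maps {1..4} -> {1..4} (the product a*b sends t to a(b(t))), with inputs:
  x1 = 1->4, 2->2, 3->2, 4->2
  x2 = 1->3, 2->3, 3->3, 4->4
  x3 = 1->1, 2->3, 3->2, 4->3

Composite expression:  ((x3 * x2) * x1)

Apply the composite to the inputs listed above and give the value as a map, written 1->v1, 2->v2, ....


(x3 * x2) = 1->2, 2->2, 3->2, 4->3
((x3 * x2) * x1) = 1->3, 2->2, 3->2, 4->2

1->3, 2->2, 3->2, 4->2


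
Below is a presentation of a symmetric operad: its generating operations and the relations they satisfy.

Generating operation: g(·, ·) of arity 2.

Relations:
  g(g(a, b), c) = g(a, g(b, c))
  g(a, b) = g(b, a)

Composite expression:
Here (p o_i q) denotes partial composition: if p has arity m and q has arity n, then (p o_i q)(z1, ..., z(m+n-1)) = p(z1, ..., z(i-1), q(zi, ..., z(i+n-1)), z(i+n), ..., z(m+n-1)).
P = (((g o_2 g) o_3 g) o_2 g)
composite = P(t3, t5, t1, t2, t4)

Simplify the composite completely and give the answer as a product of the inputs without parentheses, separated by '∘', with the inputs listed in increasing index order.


t1 ∘ t2 ∘ t3 ∘ t4 ∘ t5


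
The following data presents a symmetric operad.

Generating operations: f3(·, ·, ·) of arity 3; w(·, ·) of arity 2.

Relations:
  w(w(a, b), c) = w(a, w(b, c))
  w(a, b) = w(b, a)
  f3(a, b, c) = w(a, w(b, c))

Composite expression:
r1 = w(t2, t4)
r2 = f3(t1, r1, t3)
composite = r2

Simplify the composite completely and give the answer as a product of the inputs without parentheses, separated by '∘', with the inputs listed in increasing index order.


t1 ∘ t2 ∘ t3 ∘ t4

Any arrangement under f3 is one operation, so sort the t-inputs.
w(t2, t4) unparenthesizes to t2 ∘ t4
f3(t1, w(t2, t4), t3) unparenthesizes to t1 ∘ t2 ∘ t4 ∘ t3
commutativity sorts the factors: t1 ∘ t2 ∘ t3 ∘ t4


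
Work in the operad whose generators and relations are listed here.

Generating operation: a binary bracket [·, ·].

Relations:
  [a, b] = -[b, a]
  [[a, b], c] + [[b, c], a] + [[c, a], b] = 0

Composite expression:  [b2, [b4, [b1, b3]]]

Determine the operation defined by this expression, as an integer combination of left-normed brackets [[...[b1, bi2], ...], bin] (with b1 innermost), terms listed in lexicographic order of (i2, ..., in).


[[[b1, b3], b4], b2]

Skip Jacobi rewriting: expand, keep b1-initial words, read off terms.
Composite bracket: [b2, [b4, [b1, b3]]]
The bracket unfolds into 8 signed words via [a, b] = ab - ba (2^3 = 8).
Words beginning with b1 determine it all:
  word b1b3b4b2 has sign +1, contributing +[[[b1, b3], b4], b2]


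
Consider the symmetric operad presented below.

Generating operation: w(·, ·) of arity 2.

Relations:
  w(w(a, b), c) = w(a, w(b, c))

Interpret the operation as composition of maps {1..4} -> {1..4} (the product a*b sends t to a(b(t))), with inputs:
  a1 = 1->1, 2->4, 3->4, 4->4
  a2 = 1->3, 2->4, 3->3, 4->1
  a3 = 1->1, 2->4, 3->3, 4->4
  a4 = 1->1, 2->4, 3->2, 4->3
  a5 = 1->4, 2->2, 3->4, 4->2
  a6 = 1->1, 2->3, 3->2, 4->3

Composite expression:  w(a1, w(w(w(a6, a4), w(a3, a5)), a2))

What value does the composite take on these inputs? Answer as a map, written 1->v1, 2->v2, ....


1->4, 2->4, 3->4, 4->4

w(a6, a4) = 1->1, 2->3, 3->3, 4->2
w(a3, a5) = 1->4, 2->4, 3->4, 4->4
w(w(a6, a4), w(a3, a5)) = 1->2, 2->2, 3->2, 4->2
w(w(w(a6, a4), w(a3, a5)), a2) = 1->2, 2->2, 3->2, 4->2
w(a1, w(w(w(a6, a4), w(a3, a5)), a2)) = 1->4, 2->4, 3->4, 4->4


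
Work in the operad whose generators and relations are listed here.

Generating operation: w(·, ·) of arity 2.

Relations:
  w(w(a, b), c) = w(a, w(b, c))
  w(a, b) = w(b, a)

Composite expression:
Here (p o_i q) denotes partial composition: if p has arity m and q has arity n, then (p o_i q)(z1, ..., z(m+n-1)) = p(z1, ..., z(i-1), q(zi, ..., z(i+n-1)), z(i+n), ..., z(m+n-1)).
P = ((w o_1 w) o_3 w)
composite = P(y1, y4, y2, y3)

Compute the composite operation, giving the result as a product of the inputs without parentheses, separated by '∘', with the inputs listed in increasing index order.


y1 ∘ y2 ∘ y3 ∘ y4

Key point: w commutes, so take the y-inputs in any fixed order.
w(y1, y4) collapses to y1 ∘ y4
w(y2, y3) collapses to y2 ∘ y3
w(w(y1, y4), w(y2, y3)) collapses to y1 ∘ y4 ∘ y2 ∘ y3
putting the inputs in ascending order: y1 ∘ y2 ∘ y3 ∘ y4


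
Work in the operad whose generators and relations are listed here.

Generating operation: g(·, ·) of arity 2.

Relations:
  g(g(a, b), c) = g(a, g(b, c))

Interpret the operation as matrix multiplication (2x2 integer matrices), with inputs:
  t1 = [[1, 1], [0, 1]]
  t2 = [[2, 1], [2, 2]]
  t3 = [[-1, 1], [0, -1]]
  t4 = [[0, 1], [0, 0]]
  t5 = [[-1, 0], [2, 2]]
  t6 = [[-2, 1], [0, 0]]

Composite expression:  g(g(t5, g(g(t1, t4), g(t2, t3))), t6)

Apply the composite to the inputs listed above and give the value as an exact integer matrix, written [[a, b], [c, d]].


[[-4, 2], [8, -4]]

g(t1, t4) = [[0, 1], [0, 0]]
g(t2, t3) = [[-2, 1], [-2, 0]]
g(g(t1, t4), g(t2, t3)) = [[-2, 0], [0, 0]]
g(t5, g(g(t1, t4), g(t2, t3))) = [[2, 0], [-4, 0]]
g(g(t5, g(g(t1, t4), g(t2, t3))), t6) = [[-4, 2], [8, -4]]


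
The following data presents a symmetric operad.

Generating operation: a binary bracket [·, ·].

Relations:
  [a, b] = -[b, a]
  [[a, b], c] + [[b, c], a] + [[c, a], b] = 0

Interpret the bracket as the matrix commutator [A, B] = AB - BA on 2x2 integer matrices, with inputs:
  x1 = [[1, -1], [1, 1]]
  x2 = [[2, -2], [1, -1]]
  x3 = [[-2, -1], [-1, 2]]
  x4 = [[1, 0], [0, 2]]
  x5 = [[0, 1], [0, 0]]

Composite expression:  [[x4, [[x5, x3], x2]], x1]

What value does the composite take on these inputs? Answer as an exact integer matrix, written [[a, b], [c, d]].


[[10, 0], [0, -10]]

[x5, x3] = [[-1, 4], [0, 1]]
[[x5, x3], x2] = [[4, -8], [2, -4]]
[x4, [[x5, x3], x2]] = [[0, 8], [2, 0]]
[[x4, [[x5, x3], x2]], x1] = [[10, 0], [0, -10]]


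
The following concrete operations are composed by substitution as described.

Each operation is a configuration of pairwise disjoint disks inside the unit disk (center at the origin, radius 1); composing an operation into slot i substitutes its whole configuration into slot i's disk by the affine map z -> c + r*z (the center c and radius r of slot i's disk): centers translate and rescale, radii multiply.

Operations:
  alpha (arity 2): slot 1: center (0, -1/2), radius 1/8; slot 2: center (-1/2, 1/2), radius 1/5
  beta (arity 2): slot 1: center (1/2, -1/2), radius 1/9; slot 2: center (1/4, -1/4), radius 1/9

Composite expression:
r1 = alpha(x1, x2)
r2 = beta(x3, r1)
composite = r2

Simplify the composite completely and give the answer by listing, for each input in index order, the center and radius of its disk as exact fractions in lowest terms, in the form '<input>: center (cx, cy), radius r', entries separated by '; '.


Nesting under beta composes maps z -> c + r*z down each x-path.
x3 passes through 1 substitution, ending at center (1/2, -1/2), radius 1/9
x1 passes through 2 substitutions, ending at center (1/4, -11/36), radius 1/72
x2 passes through 2 substitutions, ending at center (7/36, -7/36), radius 1/45

x1: center (1/4, -11/36), radius 1/72; x2: center (7/36, -7/36), radius 1/45; x3: center (1/2, -1/2), radius 1/9


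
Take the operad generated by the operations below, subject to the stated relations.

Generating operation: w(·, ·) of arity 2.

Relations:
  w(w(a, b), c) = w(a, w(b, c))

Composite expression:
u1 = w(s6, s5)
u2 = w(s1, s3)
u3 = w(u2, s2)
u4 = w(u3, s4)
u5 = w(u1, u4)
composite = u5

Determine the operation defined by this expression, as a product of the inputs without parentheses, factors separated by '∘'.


Key point: w is associative — brackets drop, the s-order remains.
w(s6, s5) unparenthesizes to s6 ∘ s5
w(s1, s3) unparenthesizes to s1 ∘ s3
w(w(s1, s3), s2) unparenthesizes to s1 ∘ s3 ∘ s2
w(w(w(s1, s3), s2), s4) unparenthesizes to s1 ∘ s3 ∘ s2 ∘ s4
w(w(s6, s5), w(w(w(s1, s3), s2), s4)) unparenthesizes to s6 ∘ s5 ∘ s1 ∘ s3 ∘ s2 ∘ s4

s6 ∘ s5 ∘ s1 ∘ s3 ∘ s2 ∘ s4


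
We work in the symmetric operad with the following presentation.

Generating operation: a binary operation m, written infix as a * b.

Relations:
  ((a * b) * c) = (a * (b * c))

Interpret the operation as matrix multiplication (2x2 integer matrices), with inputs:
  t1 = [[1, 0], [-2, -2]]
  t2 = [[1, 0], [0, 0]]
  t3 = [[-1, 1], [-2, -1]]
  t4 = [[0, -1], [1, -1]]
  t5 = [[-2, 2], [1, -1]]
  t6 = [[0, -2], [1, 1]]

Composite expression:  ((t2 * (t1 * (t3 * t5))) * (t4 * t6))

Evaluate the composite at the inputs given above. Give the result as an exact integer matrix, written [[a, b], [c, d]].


[[0, 6], [0, 0]]

(t3 * t5) = [[3, -3], [3, -3]]
(t1 * (t3 * t5)) = [[3, -3], [-12, 12]]
(t2 * (t1 * (t3 * t5))) = [[3, -3], [0, 0]]
(t4 * t6) = [[-1, -1], [-1, -3]]
((t2 * (t1 * (t3 * t5))) * (t4 * t6)) = [[0, 6], [0, 0]]


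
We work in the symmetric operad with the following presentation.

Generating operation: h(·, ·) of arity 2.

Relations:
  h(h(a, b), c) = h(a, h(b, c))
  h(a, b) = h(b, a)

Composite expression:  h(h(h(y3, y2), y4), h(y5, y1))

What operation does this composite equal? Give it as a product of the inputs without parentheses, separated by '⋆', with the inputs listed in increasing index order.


y1 ⋆ y2 ⋆ y3 ⋆ y4 ⋆ y5

With h associative and commutative, the y-input set is all that matters.
h(y3, y2) reduces to y3 ⋆ y2
h(h(y3, y2), y4) reduces to y3 ⋆ y2 ⋆ y4
h(y5, y1) reduces to y5 ⋆ y1
h(h(h(y3, y2), y4), h(y5, y1)) reduces to y3 ⋆ y2 ⋆ y4 ⋆ y5 ⋆ y1
putting the inputs in ascending order: y1 ⋆ y2 ⋆ y3 ⋆ y4 ⋆ y5


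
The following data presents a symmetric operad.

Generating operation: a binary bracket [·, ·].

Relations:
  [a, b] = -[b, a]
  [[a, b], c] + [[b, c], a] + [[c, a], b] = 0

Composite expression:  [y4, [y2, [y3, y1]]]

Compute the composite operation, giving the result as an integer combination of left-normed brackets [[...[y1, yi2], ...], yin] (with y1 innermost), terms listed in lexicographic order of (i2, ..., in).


-[[[y1, y3], y2], y4]

Left-normed coefficients sit on the y1-initial expansion words.
Composite bracket: [y4, [y2, [y3, y1]]]
Applying ab - ba throughout gives 8 signed words (2^3 = 8).
Keep just the words that open with y1:
  word y1y3y2y4 has sign -1, contributing -[[[y1, y3], y2], y4]


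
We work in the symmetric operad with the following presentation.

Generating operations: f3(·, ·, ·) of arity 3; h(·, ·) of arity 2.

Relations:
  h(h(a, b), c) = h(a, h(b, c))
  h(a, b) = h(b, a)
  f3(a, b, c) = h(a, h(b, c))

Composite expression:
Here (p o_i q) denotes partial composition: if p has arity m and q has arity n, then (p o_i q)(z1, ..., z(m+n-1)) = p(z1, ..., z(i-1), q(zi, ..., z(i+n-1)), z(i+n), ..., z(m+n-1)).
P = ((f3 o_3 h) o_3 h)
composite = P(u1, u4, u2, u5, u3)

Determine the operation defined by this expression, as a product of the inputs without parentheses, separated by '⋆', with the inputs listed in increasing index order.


Shape and order are irrelevant to f3; the u-input set decides.
h(u2, u5) reduces to u2 ⋆ u5
h(h(u2, u5), u3) reduces to u2 ⋆ u5 ⋆ u3
f3(u1, u4, h(h(u2, u5), u3)) reduces to u1 ⋆ u4 ⋆ u2 ⋆ u5 ⋆ u3
commutativity sorts the factors: u1 ⋆ u2 ⋆ u3 ⋆ u4 ⋆ u5

u1 ⋆ u2 ⋆ u3 ⋆ u4 ⋆ u5


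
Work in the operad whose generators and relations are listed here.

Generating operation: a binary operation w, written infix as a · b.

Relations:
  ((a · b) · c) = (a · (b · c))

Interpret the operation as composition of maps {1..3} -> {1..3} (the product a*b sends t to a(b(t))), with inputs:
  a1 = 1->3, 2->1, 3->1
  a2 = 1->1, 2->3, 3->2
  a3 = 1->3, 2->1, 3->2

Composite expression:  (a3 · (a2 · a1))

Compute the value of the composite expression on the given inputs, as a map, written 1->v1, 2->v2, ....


(a2 · a1) = 1->2, 2->1, 3->1
(a3 · (a2 · a1)) = 1->1, 2->3, 3->3

1->1, 2->3, 3->3


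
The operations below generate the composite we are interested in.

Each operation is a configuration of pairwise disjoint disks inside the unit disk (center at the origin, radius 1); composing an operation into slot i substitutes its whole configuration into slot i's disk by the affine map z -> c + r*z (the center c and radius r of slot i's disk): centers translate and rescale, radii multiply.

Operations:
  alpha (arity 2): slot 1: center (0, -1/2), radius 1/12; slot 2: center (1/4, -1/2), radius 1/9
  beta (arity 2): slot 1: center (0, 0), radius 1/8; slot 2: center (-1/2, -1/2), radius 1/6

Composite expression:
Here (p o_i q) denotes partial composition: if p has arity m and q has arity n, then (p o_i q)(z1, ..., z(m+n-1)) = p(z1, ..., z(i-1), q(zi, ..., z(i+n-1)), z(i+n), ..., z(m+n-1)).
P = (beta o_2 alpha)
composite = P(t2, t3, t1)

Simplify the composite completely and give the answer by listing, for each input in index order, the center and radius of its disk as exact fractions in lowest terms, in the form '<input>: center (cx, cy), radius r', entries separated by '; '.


t1: center (-11/24, -7/12), radius 1/54; t2: center (0, 0), radius 1/8; t3: center (-1/2, -7/12), radius 1/72

Follow each t-input down from beta: c' goes to c + r*c', radius to r*r'.
t2 passes through 1 substitution, ending at center (0, 0), radius 1/8
t3 passes through 2 substitutions, ending at center (-1/2, -7/12), radius 1/72
t1 passes through 2 substitutions, ending at center (-11/24, -7/12), radius 1/54


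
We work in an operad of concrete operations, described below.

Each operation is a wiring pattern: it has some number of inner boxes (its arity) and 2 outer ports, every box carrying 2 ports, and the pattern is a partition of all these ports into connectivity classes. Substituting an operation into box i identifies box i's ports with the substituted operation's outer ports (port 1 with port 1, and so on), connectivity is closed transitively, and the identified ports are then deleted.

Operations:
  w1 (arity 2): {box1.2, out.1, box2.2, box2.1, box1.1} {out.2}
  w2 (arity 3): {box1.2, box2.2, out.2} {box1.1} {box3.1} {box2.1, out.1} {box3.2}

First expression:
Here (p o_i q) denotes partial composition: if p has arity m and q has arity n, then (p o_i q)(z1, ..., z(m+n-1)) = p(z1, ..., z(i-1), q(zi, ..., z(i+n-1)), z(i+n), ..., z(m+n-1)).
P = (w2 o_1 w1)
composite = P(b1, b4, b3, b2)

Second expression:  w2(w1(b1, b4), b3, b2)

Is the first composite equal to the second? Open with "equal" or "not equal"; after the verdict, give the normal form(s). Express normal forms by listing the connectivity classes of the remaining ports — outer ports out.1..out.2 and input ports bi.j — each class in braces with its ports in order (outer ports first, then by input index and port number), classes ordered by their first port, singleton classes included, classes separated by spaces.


equal; both compose to {out.1, b3.1} {out.2, b3.2} {b1.1, b1.2, b4.1, b4.2} {b2.1} {b2.2}

In normal form, the first expression is {out.1, b3.1} {out.2, b3.2} {b1.1, b1.2, b4.1, b4.2} {b2.1} {b2.2}
In normal form, the second expression is {out.1, b3.1} {out.2, b3.2} {b1.1, b1.2, b4.1, b4.2} {b2.1} {b2.2}
The normal forms match — equal.


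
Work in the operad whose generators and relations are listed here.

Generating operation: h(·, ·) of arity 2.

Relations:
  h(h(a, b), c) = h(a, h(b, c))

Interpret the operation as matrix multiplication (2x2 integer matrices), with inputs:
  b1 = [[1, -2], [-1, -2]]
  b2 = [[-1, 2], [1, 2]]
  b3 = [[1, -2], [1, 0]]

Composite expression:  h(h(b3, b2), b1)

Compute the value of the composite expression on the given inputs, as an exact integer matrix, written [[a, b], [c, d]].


[[-1, 10], [-3, -2]]

h(b3, b2) = [[-3, -2], [-1, 2]]
h(h(b3, b2), b1) = [[-1, 10], [-3, -2]]


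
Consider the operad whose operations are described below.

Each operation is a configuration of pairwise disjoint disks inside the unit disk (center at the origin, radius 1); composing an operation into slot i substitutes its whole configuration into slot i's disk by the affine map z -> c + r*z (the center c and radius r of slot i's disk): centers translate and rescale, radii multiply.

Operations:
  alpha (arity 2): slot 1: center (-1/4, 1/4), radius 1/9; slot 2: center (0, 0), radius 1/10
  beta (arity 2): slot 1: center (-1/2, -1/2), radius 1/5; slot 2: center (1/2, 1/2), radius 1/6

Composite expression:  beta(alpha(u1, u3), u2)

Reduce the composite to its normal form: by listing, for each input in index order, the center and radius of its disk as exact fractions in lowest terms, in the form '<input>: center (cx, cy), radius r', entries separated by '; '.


u1: center (-11/20, -9/20), radius 1/45; u2: center (1/2, 1/2), radius 1/6; u3: center (-1/2, -1/2), radius 1/50

Follow each u-input down from beta: c' goes to c + r*c', radius to r*r'.
u1: after 2 affine steps, its disk has center (-11/20, -9/20), radius 1/45
u3: after 2 affine steps, its disk has center (-1/2, -1/2), radius 1/50
u2: after 1 affine step, its disk has center (1/2, 1/2), radius 1/6


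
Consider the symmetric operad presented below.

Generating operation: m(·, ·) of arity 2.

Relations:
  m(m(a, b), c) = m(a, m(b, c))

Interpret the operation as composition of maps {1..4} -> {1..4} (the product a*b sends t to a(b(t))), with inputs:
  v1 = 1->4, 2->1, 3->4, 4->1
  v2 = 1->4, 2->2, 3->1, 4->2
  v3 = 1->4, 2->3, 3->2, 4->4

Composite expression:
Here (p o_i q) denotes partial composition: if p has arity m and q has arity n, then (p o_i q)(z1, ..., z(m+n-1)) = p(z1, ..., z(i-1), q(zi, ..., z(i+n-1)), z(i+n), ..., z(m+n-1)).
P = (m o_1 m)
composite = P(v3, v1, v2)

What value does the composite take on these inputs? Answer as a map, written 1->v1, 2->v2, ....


1->4, 2->4, 3->4, 4->4

m(v3, v1) = 1->4, 2->4, 3->4, 4->4
m(m(v3, v1), v2) = 1->4, 2->4, 3->4, 4->4


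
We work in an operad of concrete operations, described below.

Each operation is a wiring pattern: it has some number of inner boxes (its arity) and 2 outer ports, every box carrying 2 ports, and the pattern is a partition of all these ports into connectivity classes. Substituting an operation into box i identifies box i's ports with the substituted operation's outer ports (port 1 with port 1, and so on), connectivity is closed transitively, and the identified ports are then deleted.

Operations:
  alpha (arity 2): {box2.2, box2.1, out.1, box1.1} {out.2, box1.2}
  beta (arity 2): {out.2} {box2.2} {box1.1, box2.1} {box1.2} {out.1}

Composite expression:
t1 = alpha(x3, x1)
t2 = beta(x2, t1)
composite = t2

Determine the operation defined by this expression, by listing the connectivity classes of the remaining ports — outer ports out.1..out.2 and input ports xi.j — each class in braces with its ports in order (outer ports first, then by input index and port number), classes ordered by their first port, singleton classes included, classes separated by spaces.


Substituting into beta glues patterns; closure does the rest.
alpha over (x3, x1) gives {out.1, x1.1, x1.2, x3.1} {out.2, x3.2}, out.j being that stage's outer ports
beta over (x2, x3, x1) gives {out.1} {out.2} {x1.1, x1.2, x2.1, x3.1} {x2.2} {x3.2}, out.j being that stage's outer ports

{out.1} {out.2} {x1.1, x1.2, x2.1, x3.1} {x2.2} {x3.2}


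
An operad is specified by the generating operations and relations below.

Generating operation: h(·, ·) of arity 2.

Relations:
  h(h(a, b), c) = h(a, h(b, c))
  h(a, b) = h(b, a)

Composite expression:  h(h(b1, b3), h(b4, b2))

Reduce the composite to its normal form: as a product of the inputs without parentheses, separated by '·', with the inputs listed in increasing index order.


b1 · b2 · b3 · b4

Key point: h commutes, so take the b-inputs in any fixed order.
h(b1, b3) collapses to b1 · b3
h(b4, b2) collapses to b4 · b2
h(h(b1, b3), h(b4, b2)) collapses to b1 · b3 · b4 · b2
putting the inputs in ascending order: b1 · b2 · b3 · b4


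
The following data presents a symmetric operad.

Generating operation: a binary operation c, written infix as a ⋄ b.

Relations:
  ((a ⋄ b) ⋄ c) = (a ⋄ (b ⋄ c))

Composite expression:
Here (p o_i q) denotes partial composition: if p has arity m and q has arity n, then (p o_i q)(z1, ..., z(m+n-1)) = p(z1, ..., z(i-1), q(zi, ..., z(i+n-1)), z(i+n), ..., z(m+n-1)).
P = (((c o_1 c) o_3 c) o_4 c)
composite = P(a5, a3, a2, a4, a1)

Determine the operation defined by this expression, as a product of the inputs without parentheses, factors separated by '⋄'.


a5 ⋄ a3 ⋄ a2 ⋄ a4 ⋄ a1

The c-tree's shape is irrelevant; the a-reading-order decides.
(a5 ⋄ a3) reduces to a5 ⋄ a3
(a4 ⋄ a1) reduces to a4 ⋄ a1
(a2 ⋄ (a4 ⋄ a1)) reduces to a2 ⋄ a4 ⋄ a1
((a5 ⋄ a3) ⋄ (a2 ⋄ (a4 ⋄ a1))) reduces to a5 ⋄ a3 ⋄ a2 ⋄ a4 ⋄ a1


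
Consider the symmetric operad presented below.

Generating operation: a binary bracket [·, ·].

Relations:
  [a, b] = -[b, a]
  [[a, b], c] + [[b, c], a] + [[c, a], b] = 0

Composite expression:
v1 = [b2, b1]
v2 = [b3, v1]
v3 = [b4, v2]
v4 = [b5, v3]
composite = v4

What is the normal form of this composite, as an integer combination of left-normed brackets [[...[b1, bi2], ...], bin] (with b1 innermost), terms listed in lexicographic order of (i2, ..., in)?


[[[[b1, b2], b3], b4], b5]

Expand each bracket as ab - ba; the b1-initial words give the coefficients.
Composite bracket: [b5, [b4, [b3, [b2, b1]]]]
The bracket unfolds into 16 signed words via [a, b] = ab - ba (2^4 = 16).
Words beginning with b1 determine it all:
  b1b2b3b4b5 (sign +1) contributes +[[[[b1, b2], b3], b4], b5]


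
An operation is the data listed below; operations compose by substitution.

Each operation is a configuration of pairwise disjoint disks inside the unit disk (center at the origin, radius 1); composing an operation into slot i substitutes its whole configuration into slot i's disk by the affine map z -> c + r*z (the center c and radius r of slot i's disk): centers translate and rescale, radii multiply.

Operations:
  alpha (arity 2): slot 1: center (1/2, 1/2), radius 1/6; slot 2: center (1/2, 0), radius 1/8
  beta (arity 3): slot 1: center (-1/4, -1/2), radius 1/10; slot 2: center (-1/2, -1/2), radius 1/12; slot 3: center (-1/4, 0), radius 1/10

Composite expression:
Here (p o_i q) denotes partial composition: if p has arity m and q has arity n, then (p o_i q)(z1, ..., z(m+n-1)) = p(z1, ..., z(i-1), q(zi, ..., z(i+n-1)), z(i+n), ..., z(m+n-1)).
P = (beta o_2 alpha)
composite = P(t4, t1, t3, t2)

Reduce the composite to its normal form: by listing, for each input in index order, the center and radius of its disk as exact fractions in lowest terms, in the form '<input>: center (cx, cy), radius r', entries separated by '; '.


t1: center (-11/24, -11/24), radius 1/72; t2: center (-1/4, 0), radius 1/10; t3: center (-11/24, -1/2), radius 1/96; t4: center (-1/4, -1/2), radius 1/10
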